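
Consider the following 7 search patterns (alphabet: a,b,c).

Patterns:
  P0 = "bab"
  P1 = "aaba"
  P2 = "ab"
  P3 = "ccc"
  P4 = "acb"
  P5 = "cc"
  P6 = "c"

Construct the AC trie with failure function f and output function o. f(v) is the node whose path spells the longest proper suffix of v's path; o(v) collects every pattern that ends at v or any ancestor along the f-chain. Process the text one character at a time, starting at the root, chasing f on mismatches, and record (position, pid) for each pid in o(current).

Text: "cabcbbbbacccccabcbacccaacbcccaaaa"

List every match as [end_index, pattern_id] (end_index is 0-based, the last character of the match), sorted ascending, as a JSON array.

Build:
Trie nodes:
  0='ε' goto a→4 b→1 c→9
  1='b' goto a→2
  2='ba' goto b→3
  3='bab' goto ·  [P0 ends]
  4='a' goto a→5 b→8 c→12
  5='aa' goto b→6
  6='aab' goto a→7
  7='aaba' goto ·  [P1 ends]
  8='ab' goto ·  [P2 ends]
  9='c' goto c→10  [P6 ends]
  10='cc' goto c→11  [P5 ends]
  11='ccc' goto ·  [P3 ends]
  12='ac' goto b→13
  13='acb' goto ·  [P4 ends]

Failure links (BFS by depth):
  fail(1) 'b': from fail(0)=0 chase 'b': 0 ⇒ 0;  out=∅∪out(0)=∅
  fail(4) 'a': from fail(0)=0 chase 'a': 0 ⇒ 0;  out=∅∪out(0)=∅
  fail(9) 'c': from fail(0)=0 chase 'c': 0 ⇒ 0;  out={6}∪out(0)={6}
  fail(2) 'ba': from fail(1)=0 chase 'a': 0 ⇒ 4;  out=∅∪out(4)=∅
  fail(5) 'aa': from fail(4)=0 chase 'a': 0 ⇒ 4;  out=∅∪out(4)=∅
  fail(8) 'ab': from fail(4)=0 chase 'b': 0 ⇒ 1;  out={2}∪out(1)={2}
  fail(10) 'cc': from fail(9)=0 chase 'c': 0 ⇒ 9;  out={5}∪out(9)={5,6}
  fail(12) 'ac': from fail(4)=0 chase 'c': 0 ⇒ 9;  out=∅∪out(9)={6}
  fail(3) 'bab': from fail(2)=4 chase 'b': 4 ⇒ 8;  out={0}∪out(8)={0,2}
  fail(6) 'aab': from fail(5)=4 chase 'b': 4 ⇒ 8;  out=∅∪out(8)={2}
  fail(11) 'ccc': from fail(10)=9 chase 'c': 9 ⇒ 10;  out={3}∪out(10)={3,5,6}
  fail(13) 'acb': from fail(12)=9 chase 'b': 9→0 ⇒ 1;  out={4}∪out(1)={4}
  fail(7) 'aaba': from fail(6)=8 chase 'a': 8→1 ⇒ 2;  out={1}∪out(2)={1}

Scan:
i=0 'c': node 0→9  → match P6@[0:0]
i=1 'a': node 9→4 (fail-walked)
i=2 'b': node 4→8  → match P2@[1:2]
i=3 'c': node 8→9 (fail-walked)  → match P6@[3:3]
i=4 'b': node 9→1 (fail-walked)
i=5 'b': node 1→1 (fail-walked)
i=6 'b': node 1→1 (fail-walked)
i=7 'b': node 1→1 (fail-walked)
i=8 'a': node 1→2
i=9 'c': node 2→12 (fail-walked)  → match P6@[9:9]
i=10 'c': node 12→10 (fail-walked)  → match P5@[9:10],P6@[10:10]
i=11 'c': node 10→11  → match P3@[9:11],P5@[10:11],P6@[11:11]
i=12 'c': node 11→11 (fail-walked)  → match P3@[10:12],P5@[11:12],P6@[12:12]
i=13 'c': node 11→11 (fail-walked)  → match P3@[11:13],P5@[12:13],P6@[13:13]
i=14 'a': node 11→4 (fail-walked)
i=15 'b': node 4→8  → match P2@[14:15]
i=16 'c': node 8→9 (fail-walked)  → match P6@[16:16]
i=17 'b': node 9→1 (fail-walked)
i=18 'a': node 1→2
i=19 'c': node 2→12 (fail-walked)  → match P6@[19:19]
i=20 'c': node 12→10 (fail-walked)  → match P5@[19:20],P6@[20:20]
i=21 'c': node 10→11  → match P3@[19:21],P5@[20:21],P6@[21:21]
i=22 'a': node 11→4 (fail-walked)
i=23 'a': node 4→5
i=24 'c': node 5→12 (fail-walked)  → match P6@[24:24]
i=25 'b': node 12→13  → match P4@[23:25]
i=26 'c': node 13→9 (fail-walked)  → match P6@[26:26]
i=27 'c': node 9→10  → match P5@[26:27],P6@[27:27]
i=28 'c': node 10→11  → match P3@[26:28],P5@[27:28],P6@[28:28]
i=29 'a': node 11→4 (fail-walked)
i=30 'a': node 4→5
i=31 'a': node 5→5 (fail-walked)
i=32 'a': node 5→5 (fail-walked)

All matches (sorted): [[0,6],[2,2],[3,6],[9,6],[10,5],[10,6],[11,3],[11,5],[11,6],[12,3],[12,5],[12,6],[13,3],[13,5],[13,6],[15,2],[16,6],[19,6],[20,5],[20,6],[21,3],[21,5],[21,6],[24,6],[25,4],[26,6],[27,5],[27,6],[28,3],[28,5],[28,6]]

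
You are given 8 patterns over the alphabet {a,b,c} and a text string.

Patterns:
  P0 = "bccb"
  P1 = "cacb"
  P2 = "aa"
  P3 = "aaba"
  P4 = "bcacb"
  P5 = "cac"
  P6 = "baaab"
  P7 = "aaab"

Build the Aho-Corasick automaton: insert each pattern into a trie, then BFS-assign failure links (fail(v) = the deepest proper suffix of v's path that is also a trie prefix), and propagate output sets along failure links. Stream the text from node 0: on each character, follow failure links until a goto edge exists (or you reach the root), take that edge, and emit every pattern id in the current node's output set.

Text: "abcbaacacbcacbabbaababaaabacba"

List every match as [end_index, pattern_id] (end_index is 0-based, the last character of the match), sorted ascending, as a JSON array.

Construct AC machine:
Trie (insert patterns):
  n0 'ε': a→9 b→1 c→5
  n1 'b': a→16 c→2
  n2 'bc': a→13 c→3
  n3 'bcc': b→4
  n4 'bccb': ·  [P0 ends]
  n5 'c': a→6
  n6 'ca': c→7
  n7 'cac': b→8  [P5 ends]
  n8 'cacb': ·  [P1 ends]
  n9 'a': a→10
  n10 'aa': a→20 b→11  [P2 ends]
  n11 'aab': a→12
  n12 'aaba': ·  [P3 ends]
  n13 'bca': c→14
  n14 'bcac': b→15
  n15 'bcacb': ·  [P4 ends]
  n16 'ba': a→17
  n17 'baa': a→18
  n18 'baaa': b→19
  n19 'baaab': ·  [P6 ends]
  n20 'aaa': b→21
  n21 'aaab': ·  [P7 ends]

Failure links (BFS by depth):
  n1('b'): parent n0 fail=0; on 'b' 0 → fail=0;  out ∅∪∅=∅
  n5('c'): parent n0 fail=0; on 'c' 0 → fail=0;  out ∅∪∅=∅
  n9('a'): parent n0 fail=0; on 'a' 0 → fail=0;  out ∅∪∅=∅
  n2('bc'): parent n1 fail=0; on 'c' 0 → fail=5;  out ∅∪∅=∅
  n6('ca'): parent n5 fail=0; on 'a' 0 → fail=9;  out ∅∪∅=∅
  n10('aa'): parent n9 fail=0; on 'a' 0 → fail=9;  out {2}∪∅={2}
  n16('ba'): parent n1 fail=0; on 'a' 0 → fail=9;  out ∅∪∅=∅
  n3('bcc'): parent n2 fail=5; on 'c' 5→0 → fail=5;  out ∅∪∅=∅
  n7('cac'): parent n6 fail=9; on 'c' 9→0 → fail=5;  out {5}∪∅={5}
  n11('aab'): parent n10 fail=9; on 'b' 9→0 → fail=1;  out ∅∪∅=∅
  n13('bca'): parent n2 fail=5; on 'a' 5 → fail=6;  out ∅∪∅=∅
  n17('baa'): parent n16 fail=9; on 'a' 9 → fail=10;  out ∅∪{2}={2}
  n20('aaa'): parent n10 fail=9; on 'a' 9 → fail=10;  out ∅∪{2}={2}
  n4('bccb'): parent n3 fail=5; on 'b' 5→0 → fail=1;  out {0}∪∅={0}
  n8('cacb'): parent n7 fail=5; on 'b' 5→0 → fail=1;  out {1}∪∅={1}
  n12('aaba'): parent n11 fail=1; on 'a' 1 → fail=16;  out {3}∪∅={3}
  n14('bcac'): parent n13 fail=6; on 'c' 6 → fail=7;  out ∅∪{5}={5}
  n18('baaa'): parent n17 fail=10; on 'a' 10 → fail=20;  out ∅∪{2}={2}
  n21('aaab'): parent n20 fail=10; on 'b' 10 → fail=11;  out {7}∪∅={7}
  n15('bcacb'): parent n14 fail=7; on 'b' 7 → fail=8;  out {4}∪{1}={1,4}
  n19('baaab'): parent n18 fail=20; on 'b' 20 → fail=21;  out {6}∪{7}={6,7}

Run:
[0] read 'a'  n0⇒n9
[1] read 'b'  n9⇒n1 (fail-walked)
[2] read 'c'  n1⇒n2
[3] read 'b'  n2⇒n1 (fail-walked)
[4] read 'a'  n1⇒n16
[5] read 'a'  n16⇒n17  ** P2@[4:5]
[6] read 'c'  n17⇒n5 (fail-walked)
[7] read 'a'  n5⇒n6
[8] read 'c'  n6⇒n7  ** P5@[6:8]
[9] read 'b'  n7⇒n8  ** P1@[6:9]
[10] read 'c'  n8⇒n2 (fail-walked)
[11] read 'a'  n2⇒n13
[12] read 'c'  n13⇒n14  ** P5@[10:12]
[13] read 'b'  n14⇒n15  ** P1@[10:13],P4@[9:13]
[14] read 'a'  n15⇒n16 (fail-walked)
[15] read 'b'  n16⇒n1 (fail-walked)
[16] read 'b'  n1⇒n1 (fail-walked)
[17] read 'a'  n1⇒n16
[18] read 'a'  n16⇒n17  ** P2@[17:18]
[19] read 'b'  n17⇒n11 (fail-walked)
[20] read 'a'  n11⇒n12  ** P3@[17:20]
[21] read 'b'  n12⇒n1 (fail-walked)
[22] read 'a'  n1⇒n16
[23] read 'a'  n16⇒n17  ** P2@[22:23]
[24] read 'a'  n17⇒n18  ** P2@[23:24]
[25] read 'b'  n18⇒n19  ** P6@[21:25],P7@[22:25]
[26] read 'a'  n19⇒n12 (fail-walked)  ** P3@[23:26]
[27] read 'c'  n12⇒n5 (fail-walked)
[28] read 'b'  n5⇒n1 (fail-walked)
[29] read 'a'  n1⇒n16

Result: [[5,2],[8,5],[9,1],[12,5],[13,1],[13,4],[18,2],[20,3],[23,2],[24,2],[25,6],[25,7],[26,3]]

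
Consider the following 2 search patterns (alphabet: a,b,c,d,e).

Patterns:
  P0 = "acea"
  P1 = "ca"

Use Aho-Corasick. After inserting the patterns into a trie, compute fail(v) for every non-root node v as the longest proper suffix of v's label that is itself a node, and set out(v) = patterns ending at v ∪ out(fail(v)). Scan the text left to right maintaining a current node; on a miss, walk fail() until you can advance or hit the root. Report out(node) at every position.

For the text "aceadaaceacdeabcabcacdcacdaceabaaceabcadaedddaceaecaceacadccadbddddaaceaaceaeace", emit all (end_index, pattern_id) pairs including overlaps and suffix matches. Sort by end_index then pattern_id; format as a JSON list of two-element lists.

Build automaton:
Trie (insert patterns):
  n0 'ε': a→1 c→5
  n1 'a': c→2
  n2 'ac': e→3
  n3 'ace': a→4
  n4 'acea': ·  ←P0
  n5 'c': a→6
  n6 'ca': ·  ←P1

Failure links (BFS by depth):
  fail(1) 'a': from fail(0)=0 chase 'a': 0 ⇒ 0;  out=∅∪out(0)=∅
  fail(5) 'c': from fail(0)=0 chase 'c': 0 ⇒ 0;  out=∅∪out(0)=∅
  fail(2) 'ac': from fail(1)=0 chase 'c': 0 ⇒ 5;  out=∅∪out(5)=∅
  fail(6) 'ca': from fail(5)=0 chase 'a': 0 ⇒ 1;  out={1}∪out(1)={1}
  fail(3) 'ace': from fail(2)=5 chase 'e': 5→0 ⇒ 0;  out=∅∪out(0)=∅
  fail(4) 'acea': from fail(3)=0 chase 'a': 0 ⇒ 1;  out={0}∪out(1)={0}

Scan:
i=0 'a': node 0→1
i=1 'c': node 1→2
i=2 'e': node 2→3
i=3 'a': node 3→4  → match P0@[0:3]
i=4 'd': node 4→0 ·f
i=5 'a': node 0→1
i=6 'a': node 1→1 ·f
i=7 'c': node 1→2
i=8 'e': node 2→3
i=9 'a': node 3→4  → match P0@[6:9]
i=10 'c': node 4→2 ·f
i=11 'd': node 2→0 ·f
i=12 'e': node 0→0
i=13 'a': node 0→1
i=14 'b': node 1→0 ·f
i=15 'c': node 0→5
i=16 'a': node 5→6  → match P1@[15:16]
i=17 'b': node 6→0 ·f
i=18 'c': node 0→5
i=19 'a': node 5→6  → match P1@[18:19]
i=20 'c': node 6→2 ·f
i=21 'd': node 2→0 ·f
i=22 'c': node 0→5
i=23 'a': node 5→6  → match P1@[22:23]
i=24 'c': node 6→2 ·f
i=25 'd': node 2→0 ·f
i=26 'a': node 0→1
i=27 'c': node 1→2
i=28 'e': node 2→3
i=29 'a': node 3→4  → match P0@[26:29]
i=30 'b': node 4→0 ·f
i=31 'a': node 0→1
i=32 'a': node 1→1 ·f
i=33 'c': node 1→2
i=34 'e': node 2→3
i=35 'a': node 3→4  → match P0@[32:35]
i=36 'b': node 4→0 ·f
i=37 'c': node 0→5
i=38 'a': node 5→6  → match P1@[37:38]
i=39 'd': node 6→0 ·f
i=40 'a': node 0→1
i=41 'e': node 1→0 ·f
i=42 'd': node 0→0
i=43 'd': node 0→0
i=44 'd': node 0→0
i=45 'a': node 0→1
i=46 'c': node 1→2
i=47 'e': node 2→3
i=48 'a': node 3→4  → match P0@[45:48]
i=49 'e': node 4→0 ·f
i=50 'c': node 0→5
i=51 'a': node 5→6  → match P1@[50:51]
i=52 'c': node 6→2 ·f
i=53 'e': node 2→3
i=54 'a': node 3→4  → match P0@[51:54]
i=55 'c': node 4→2 ·f
i=56 'a': node 2→6 ·f  → match P1@[55:56]
i=57 'd': node 6→0 ·f
i=58 'c': node 0→5
i=59 'c': node 5→5 ·f
i=60 'a': node 5→6  → match P1@[59:60]
i=61 'd': node 6→0 ·f
i=62 'b': node 0→0
i=63 'd': node 0→0
i=64 'd': node 0→0
i=65 'd': node 0→0
i=66 'd': node 0→0
i=67 'a': node 0→1
i=68 'a': node 1→1 ·f
i=69 'c': node 1→2
i=70 'e': node 2→3
i=71 'a': node 3→4  → match P0@[68:71]
i=72 'a': node 4→1 ·f
i=73 'c': node 1→2
i=74 'e': node 2→3
i=75 'a': node 3→4  → match P0@[72:75]
i=76 'e': node 4→0 ·f
i=77 'a': node 0→1
i=78 'c': node 1→2
i=79 'e': node 2→3

All matches (sorted): [[3,0],[9,0],[16,1],[19,1],[23,1],[29,0],[35,0],[38,1],[48,0],[51,1],[54,0],[56,1],[60,1],[71,0],[75,0]]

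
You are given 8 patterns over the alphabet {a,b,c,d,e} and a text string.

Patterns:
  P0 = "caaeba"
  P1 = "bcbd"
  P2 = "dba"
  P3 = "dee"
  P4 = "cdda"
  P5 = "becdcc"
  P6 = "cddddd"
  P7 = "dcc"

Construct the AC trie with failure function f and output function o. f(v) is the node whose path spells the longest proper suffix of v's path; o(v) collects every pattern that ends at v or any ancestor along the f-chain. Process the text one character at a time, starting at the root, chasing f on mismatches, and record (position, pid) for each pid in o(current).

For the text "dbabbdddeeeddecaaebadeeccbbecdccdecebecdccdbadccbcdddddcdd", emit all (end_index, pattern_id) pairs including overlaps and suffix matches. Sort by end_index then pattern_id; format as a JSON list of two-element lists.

Build automaton:
Trie nodes:
  0='ε' goto b→7 c→1 d→11
  1='c' goto a→2 d→16
  2='ca' goto a→3
  3='caa' goto e→4
  4='caae' goto b→5
  5='caaeb' goto a→6
  6='caaeba' goto ·  [P0 ends]
  7='b' goto c→8 e→19
  8='bc' goto b→9
  9='bcb' goto d→10
  10='bcbd' goto ·  [P1 ends]
  11='d' goto b→12 c→27 e→14
  12='db' goto a→13
  13='dba' goto ·  [P2 ends]
  14='de' goto e→15
  15='dee' goto ·  [P3 ends]
  16='cd' goto d→17
  17='cdd' goto a→18 d→24
  18='cdda' goto ·  [P4 ends]
  19='be' goto c→20
  20='bec' goto d→21
  21='becd' goto c→22
  22='becdc' goto c→23
  23='becdcc' goto ·  [P5 ends]
  24='cddd' goto d→25
  25='cdddd' goto d→26
  26='cddddd' goto ·  [P6 ends]
  27='dc' goto c→28
  28='dcc' goto ·  [P7 ends]

BFS fail/out derivation:
  fail(1) 'c': from fail(0)=0 chase 'c': 0 ⇒ 0;  out=∅∪out(0)=∅
  fail(7) 'b': from fail(0)=0 chase 'b': 0 ⇒ 0;  out=∅∪out(0)=∅
  fail(11) 'd': from fail(0)=0 chase 'd': 0 ⇒ 0;  out=∅∪out(0)=∅
  fail(2) 'ca': from fail(1)=0 chase 'a': 0 ⇒ 0;  out=∅∪out(0)=∅
  fail(8) 'bc': from fail(7)=0 chase 'c': 0 ⇒ 1;  out=∅∪out(1)=∅
  fail(12) 'db': from fail(11)=0 chase 'b': 0 ⇒ 7;  out=∅∪out(7)=∅
  fail(14) 'de': from fail(11)=0 chase 'e': 0 ⇒ 0;  out=∅∪out(0)=∅
  fail(16) 'cd': from fail(1)=0 chase 'd': 0 ⇒ 11;  out=∅∪out(11)=∅
  fail(19) 'be': from fail(7)=0 chase 'e': 0 ⇒ 0;  out=∅∪out(0)=∅
  fail(27) 'dc': from fail(11)=0 chase 'c': 0 ⇒ 1;  out=∅∪out(1)=∅
  fail(3) 'caa': from fail(2)=0 chase 'a': 0 ⇒ 0;  out=∅∪out(0)=∅
  fail(9) 'bcb': from fail(8)=1 chase 'b': 1→0 ⇒ 7;  out=∅∪out(7)=∅
  fail(13) 'dba': from fail(12)=7 chase 'a': 7→0 ⇒ 0;  out={2}∪out(0)={2}
  fail(15) 'dee': from fail(14)=0 chase 'e': 0 ⇒ 0;  out={3}∪out(0)={3}
  fail(17) 'cdd': from fail(16)=11 chase 'd': 11→0 ⇒ 11;  out=∅∪out(11)=∅
  fail(20) 'bec': from fail(19)=0 chase 'c': 0 ⇒ 1;  out=∅∪out(1)=∅
  fail(28) 'dcc': from fail(27)=1 chase 'c': 1→0 ⇒ 1;  out={7}∪out(1)={7}
  fail(4) 'caae': from fail(3)=0 chase 'e': 0 ⇒ 0;  out=∅∪out(0)=∅
  fail(10) 'bcbd': from fail(9)=7 chase 'd': 7→0 ⇒ 11;  out={1}∪out(11)={1}
  fail(18) 'cdda': from fail(17)=11 chase 'a': 11→0 ⇒ 0;  out={4}∪out(0)={4}
  fail(21) 'becd': from fail(20)=1 chase 'd': 1 ⇒ 16;  out=∅∪out(16)=∅
  fail(24) 'cddd': from fail(17)=11 chase 'd': 11→0 ⇒ 11;  out=∅∪out(11)=∅
  fail(5) 'caaeb': from fail(4)=0 chase 'b': 0 ⇒ 7;  out=∅∪out(7)=∅
  fail(22) 'becdc': from fail(21)=16 chase 'c': 16→11 ⇒ 27;  out=∅∪out(27)=∅
  fail(25) 'cdddd': from fail(24)=11 chase 'd': 11→0 ⇒ 11;  out=∅∪out(11)=∅
  fail(6) 'caaeba': from fail(5)=7 chase 'a': 7→0 ⇒ 0;  out={0}∪out(0)={0}
  fail(23) 'becdcc': from fail(22)=27 chase 'c': 27 ⇒ 28;  out={5}∪out(28)={5,7}
  fail(26) 'cddddd': from fail(25)=11 chase 'd': 11→0 ⇒ 11;  out={6}∪out(11)={6}

Run:
i=0 'd': node 0→11
i=1 'b': node 11→12
i=2 'a': node 12→13  → match P2@[0:2]
i=3 'b': node 13→7 (via fail)
i=4 'b': node 7→7 (via fail)
i=5 'd': node 7→11 (via fail)
i=6 'd': node 11→11 (via fail)
i=7 'd': node 11→11 (via fail)
i=8 'e': node 11→14
i=9 'e': node 14→15  → match P3@[7:9]
i=10 'e': node 15→0 (via fail)
i=11 'd': node 0→11
i=12 'd': node 11→11 (via fail)
i=13 'e': node 11→14
i=14 'c': node 14→1 (via fail)
i=15 'a': node 1→2
i=16 'a': node 2→3
i=17 'e': node 3→4
i=18 'b': node 4→5
i=19 'a': node 5→6  → match P0@[14:19]
i=20 'd': node 6→11 (via fail)
i=21 'e': node 11→14
i=22 'e': node 14→15  → match P3@[20:22]
i=23 'c': node 15→1 (via fail)
i=24 'c': node 1→1 (via fail)
i=25 'b': node 1→7 (via fail)
i=26 'b': node 7→7 (via fail)
i=27 'e': node 7→19
i=28 'c': node 19→20
i=29 'd': node 20→21
i=30 'c': node 21→22
i=31 'c': node 22→23  → match P5@[26:31],P7@[29:31]
i=32 'd': node 23→16 (via fail)
i=33 'e': node 16→14 (via fail)
i=34 'c': node 14→1 (via fail)
i=35 'e': node 1→0 (via fail)
i=36 'b': node 0→7
i=37 'e': node 7→19
i=38 'c': node 19→20
i=39 'd': node 20→21
i=40 'c': node 21→22
i=41 'c': node 22→23  → match P5@[36:41],P7@[39:41]
i=42 'd': node 23→16 (via fail)
i=43 'b': node 16→12 (via fail)
i=44 'a': node 12→13  → match P2@[42:44]
i=45 'd': node 13→11 (via fail)
i=46 'c': node 11→27
i=47 'c': node 27→28  → match P7@[45:47]
i=48 'b': node 28→7 (via fail)
i=49 'c': node 7→8
i=50 'd': node 8→16 (via fail)
i=51 'd': node 16→17
i=52 'd': node 17→24
i=53 'd': node 24→25
i=54 'd': node 25→26  → match P6@[49:54]
i=55 'c': node 26→27 (via fail)
i=56 'd': node 27→16 (via fail)
i=57 'd': node 16→17

Result: [[2,2],[9,3],[19,0],[22,3],[31,5],[31,7],[41,5],[41,7],[44,2],[47,7],[54,6]]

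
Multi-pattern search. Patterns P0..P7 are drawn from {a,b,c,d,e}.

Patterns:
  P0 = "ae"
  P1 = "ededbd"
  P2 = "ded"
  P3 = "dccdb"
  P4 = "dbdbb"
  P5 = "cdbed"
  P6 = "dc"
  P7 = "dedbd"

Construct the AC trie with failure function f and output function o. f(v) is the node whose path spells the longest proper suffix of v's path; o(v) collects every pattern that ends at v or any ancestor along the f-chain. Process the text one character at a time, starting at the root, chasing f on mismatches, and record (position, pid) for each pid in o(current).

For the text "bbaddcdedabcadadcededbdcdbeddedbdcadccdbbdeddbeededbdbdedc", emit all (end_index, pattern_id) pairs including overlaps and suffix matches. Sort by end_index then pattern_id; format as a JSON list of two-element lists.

Construct AC machine:
Trie nodes:
  0='ε' goto a→1 c→20 d→9 e→3
  1='a' goto e→2
  2='ae' goto ·  ←P0
  3='e' goto d→4
  4='ed' goto e→5
  5='ede' goto d→6
  6='eded' goto b→7
  7='ededb' goto d→8
  8='ededbd' goto ·  ←P1
  9='d' goto b→16 c→12 e→10
  10='de' goto d→11
  11='ded' goto b→25  ←P2
  12='dc' goto c→13  ←P6
  13='dcc' goto d→14
  14='dccd' goto b→15
  15='dccdb' goto ·  ←P3
  16='db' goto d→17
  17='dbd' goto b→18
  18='dbdb' goto b→19
  19='dbdbb' goto ·  ←P4
  20='c' goto d→21
  21='cd' goto b→22
  22='cdb' goto e→23
  23='cdbe' goto d→24
  24='cdbed' goto ·  ←P5
  25='dedb' goto d→26
  26='dedbd' goto ·  ←P7

BFS fail/out derivation:
  fail(1) 'a': from fail(0)=0 chase 'a': 0 ⇒ 0;  out=∅∪out(0)=∅
  fail(3) 'e': from fail(0)=0 chase 'e': 0 ⇒ 0;  out=∅∪out(0)=∅
  fail(9) 'd': from fail(0)=0 chase 'd': 0 ⇒ 0;  out=∅∪out(0)=∅
  fail(20) 'c': from fail(0)=0 chase 'c': 0 ⇒ 0;  out=∅∪out(0)=∅
  fail(2) 'ae': from fail(1)=0 chase 'e': 0 ⇒ 3;  out={0}∪out(3)={0}
  fail(4) 'ed': from fail(3)=0 chase 'd': 0 ⇒ 9;  out=∅∪out(9)=∅
  fail(10) 'de': from fail(9)=0 chase 'e': 0 ⇒ 3;  out=∅∪out(3)=∅
  fail(12) 'dc': from fail(9)=0 chase 'c': 0 ⇒ 20;  out={6}∪out(20)={6}
  fail(16) 'db': from fail(9)=0 chase 'b': 0 ⇒ 0;  out=∅∪out(0)=∅
  fail(21) 'cd': from fail(20)=0 chase 'd': 0 ⇒ 9;  out=∅∪out(9)=∅
  fail(5) 'ede': from fail(4)=9 chase 'e': 9 ⇒ 10;  out=∅∪out(10)=∅
  fail(11) 'ded': from fail(10)=3 chase 'd': 3 ⇒ 4;  out={2}∪out(4)={2}
  fail(13) 'dcc': from fail(12)=20 chase 'c': 20→0 ⇒ 20;  out=∅∪out(20)=∅
  fail(17) 'dbd': from fail(16)=0 chase 'd': 0 ⇒ 9;  out=∅∪out(9)=∅
  fail(22) 'cdb': from fail(21)=9 chase 'b': 9 ⇒ 16;  out=∅∪out(16)=∅
  fail(6) 'eded': from fail(5)=10 chase 'd': 10 ⇒ 11;  out=∅∪out(11)={2}
  fail(14) 'dccd': from fail(13)=20 chase 'd': 20 ⇒ 21;  out=∅∪out(21)=∅
  fail(18) 'dbdb': from fail(17)=9 chase 'b': 9 ⇒ 16;  out=∅∪out(16)=∅
  fail(23) 'cdbe': from fail(22)=16 chase 'e': 16→0 ⇒ 3;  out=∅∪out(3)=∅
  fail(25) 'dedb': from fail(11)=4 chase 'b': 4→9 ⇒ 16;  out=∅∪out(16)=∅
  fail(7) 'ededb': from fail(6)=11 chase 'b': 11 ⇒ 25;  out=∅∪out(25)=∅
  fail(15) 'dccdb': from fail(14)=21 chase 'b': 21 ⇒ 22;  out={3}∪out(22)={3}
  fail(19) 'dbdbb': from fail(18)=16 chase 'b': 16→0 ⇒ 0;  out={4}∪out(0)={4}
  fail(24) 'cdbed': from fail(23)=3 chase 'd': 3 ⇒ 4;  out={5}∪out(4)={5}
  fail(26) 'dedbd': from fail(25)=16 chase 'd': 16 ⇒ 17;  out={7}∪out(17)={7}
  fail(8) 'ededbd': from fail(7)=25 chase 'd': 25 ⇒ 26;  out={1}∪out(26)={1,7}

Text stream:
pos 0 'b': at 0
pos 1 'b': at 0
pos 2 'a': at 1
pos 3 'd': at 9 ·f
pos 4 'd': at 9 ·f
pos 5 'c': at 12  emit P6@[4:5]
pos 6 'd': at 21 ·f
pos 7 'e': at 10 ·f
pos 8 'd': at 11  emit P2@[6:8]
pos 9 'a': at 1 ·f
pos 10 'b': at 0 ·f
pos 11 'c': at 20
pos 12 'a': at 1 ·f
pos 13 'd': at 9 ·f
pos 14 'a': at 1 ·f
pos 15 'd': at 9 ·f
pos 16 'c': at 12  emit P6@[15:16]
pos 17 'e': at 3 ·f
pos 18 'd': at 4
pos 19 'e': at 5
pos 20 'd': at 6  emit P2@[18:20]
pos 21 'b': at 7
pos 22 'd': at 8  emit P1@[17:22],P7@[18:22]
pos 23 'c': at 12 ·f  emit P6@[22:23]
pos 24 'd': at 21 ·f
pos 25 'b': at 22
pos 26 'e': at 23
pos 27 'd': at 24  emit P5@[23:27]
pos 28 'd': at 9 ·f
pos 29 'e': at 10
pos 30 'd': at 11  emit P2@[28:30]
pos 31 'b': at 25
pos 32 'd': at 26  emit P7@[28:32]
pos 33 'c': at 12 ·f  emit P6@[32:33]
pos 34 'a': at 1 ·f
pos 35 'd': at 9 ·f
pos 36 'c': at 12  emit P6@[35:36]
pos 37 'c': at 13
pos 38 'd': at 14
pos 39 'b': at 15  emit P3@[35:39]
pos 40 'b': at 0 ·f
pos 41 'd': at 9
pos 42 'e': at 10
pos 43 'd': at 11  emit P2@[41:43]
pos 44 'd': at 9 ·f
pos 45 'b': at 16
pos 46 'e': at 3 ·f
pos 47 'e': at 3 ·f
pos 48 'd': at 4
pos 49 'e': at 5
pos 50 'd': at 6  emit P2@[48:50]
pos 51 'b': at 7
pos 52 'd': at 8  emit P1@[47:52],P7@[48:52]
pos 53 'b': at 18 ·f
pos 54 'd': at 17 ·f
pos 55 'e': at 10 ·f
pos 56 'd': at 11  emit P2@[54:56]
pos 57 'c': at 12 ·f  emit P6@[56:57]

Result: [[5,6],[8,2],[16,6],[20,2],[22,1],[22,7],[23,6],[27,5],[30,2],[32,7],[33,6],[36,6],[39,3],[43,2],[50,2],[52,1],[52,7],[56,2],[57,6]]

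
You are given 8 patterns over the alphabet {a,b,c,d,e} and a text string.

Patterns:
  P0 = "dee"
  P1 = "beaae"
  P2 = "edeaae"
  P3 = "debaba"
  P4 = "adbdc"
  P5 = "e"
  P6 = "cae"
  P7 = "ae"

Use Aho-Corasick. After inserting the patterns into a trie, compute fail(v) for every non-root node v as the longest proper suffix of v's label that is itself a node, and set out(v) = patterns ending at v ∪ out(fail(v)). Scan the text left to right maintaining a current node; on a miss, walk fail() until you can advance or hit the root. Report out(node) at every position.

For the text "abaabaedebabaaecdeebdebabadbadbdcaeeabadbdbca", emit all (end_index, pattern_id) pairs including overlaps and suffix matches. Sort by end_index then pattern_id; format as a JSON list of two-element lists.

Build:
Trie (insert patterns):
  n0 'ε': a→19 b→4 c→24 d→1 e→9
  n1 'd': e→2
  n2 'de': b→15 e→3
  n3 'dee': ·  [P0 ends]
  n4 'b': e→5
  n5 'be': a→6
  n6 'bea': a→7
  n7 'beaa': e→8
  n8 'beaae': ·  [P1 ends]
  n9 'e': d→10  [P5 ends]
  n10 'ed': e→11
  n11 'ede': a→12
  n12 'edea': a→13
  n13 'edeaa': e→14
  n14 'edeaae': ·  [P2 ends]
  n15 'deb': a→16
  n16 'deba': b→17
  n17 'debab': a→18
  n18 'debaba': ·  [P3 ends]
  n19 'a': d→20 e→27
  n20 'ad': b→21
  n21 'adb': d→22
  n22 'adbd': c→23
  n23 'adbdc': ·  [P4 ends]
  n24 'c': a→25
  n25 'ca': e→26
  n26 'cae': ·  [P6 ends]
  n27 'ae': ·  [P7 ends]

Failure links (BFS by depth):
  n1('d'): parent n0 fail=0; on 'd' 0 → fail=0;  out ∅∪∅=∅
  n4('b'): parent n0 fail=0; on 'b' 0 → fail=0;  out ∅∪∅=∅
  n9('e'): parent n0 fail=0; on 'e' 0 → fail=0;  out {5}∪∅={5}
  n19('a'): parent n0 fail=0; on 'a' 0 → fail=0;  out ∅∪∅=∅
  n24('c'): parent n0 fail=0; on 'c' 0 → fail=0;  out ∅∪∅=∅
  n2('de'): parent n1 fail=0; on 'e' 0 → fail=9;  out ∅∪{5}={5}
  n5('be'): parent n4 fail=0; on 'e' 0 → fail=9;  out ∅∪{5}={5}
  n10('ed'): parent n9 fail=0; on 'd' 0 → fail=1;  out ∅∪∅=∅
  n20('ad'): parent n19 fail=0; on 'd' 0 → fail=1;  out ∅∪∅=∅
  n25('ca'): parent n24 fail=0; on 'a' 0 → fail=19;  out ∅∪∅=∅
  n27('ae'): parent n19 fail=0; on 'e' 0 → fail=9;  out {7}∪{5}={5,7}
  n3('dee'): parent n2 fail=9; on 'e' 9→0 → fail=9;  out {0}∪{5}={0,5}
  n6('bea'): parent n5 fail=9; on 'a' 9→0 → fail=19;  out ∅∪∅=∅
  n11('ede'): parent n10 fail=1; on 'e' 1 → fail=2;  out ∅∪{5}={5}
  n15('deb'): parent n2 fail=9; on 'b' 9→0 → fail=4;  out ∅∪∅=∅
  n21('adb'): parent n20 fail=1; on 'b' 1→0 → fail=4;  out ∅∪∅=∅
  n26('cae'): parent n25 fail=19; on 'e' 19 → fail=27;  out {6}∪{5,7}={5,6,7}
  n7('beaa'): parent n6 fail=19; on 'a' 19→0 → fail=19;  out ∅∪∅=∅
  n12('edea'): parent n11 fail=2; on 'a' 2→9→0 → fail=19;  out ∅∪∅=∅
  n16('deba'): parent n15 fail=4; on 'a' 4→0 → fail=19;  out ∅∪∅=∅
  n22('adbd'): parent n21 fail=4; on 'd' 4→0 → fail=1;  out ∅∪∅=∅
  n8('beaae'): parent n7 fail=19; on 'e' 19 → fail=27;  out {1}∪{5,7}={1,5,7}
  n13('edeaa'): parent n12 fail=19; on 'a' 19→0 → fail=19;  out ∅∪∅=∅
  n17('debab'): parent n16 fail=19; on 'b' 19→0 → fail=4;  out ∅∪∅=∅
  n23('adbdc'): parent n22 fail=1; on 'c' 1→0 → fail=24;  out {4}∪∅={4}
  n14('edeaae'): parent n13 fail=19; on 'e' 19 → fail=27;  out {2}∪{5,7}={2,5,7}
  n18('debaba'): parent n17 fail=4; on 'a' 4→0 → fail=19;  out {3}∪∅={3}

Text stream:
i=0 'a': node 0→19
i=1 'b': node 19→4 ·f
i=2 'a': node 4→19 ·f
i=3 'a': node 19→19 ·f
i=4 'b': node 19→4 ·f
i=5 'a': node 4→19 ·f
i=6 'e': node 19→27  → match P5@[6:6],P7@[5:6]
i=7 'd': node 27→10 ·f
i=8 'e': node 10→11  → match P5@[8:8]
i=9 'b': node 11→15 ·f
i=10 'a': node 15→16
i=11 'b': node 16→17
i=12 'a': node 17→18  → match P3@[7:12]
i=13 'a': node 18→19 ·f
i=14 'e': node 19→27  → match P5@[14:14],P7@[13:14]
i=15 'c': node 27→24 ·f
i=16 'd': node 24→1 ·f
i=17 'e': node 1→2  → match P5@[17:17]
i=18 'e': node 2→3  → match P0@[16:18],P5@[18:18]
i=19 'b': node 3→4 ·f
i=20 'd': node 4→1 ·f
i=21 'e': node 1→2  → match P5@[21:21]
i=22 'b': node 2→15
i=23 'a': node 15→16
i=24 'b': node 16→17
i=25 'a': node 17→18  → match P3@[20:25]
i=26 'd': node 18→20 ·f
i=27 'b': node 20→21
i=28 'a': node 21→19 ·f
i=29 'd': node 19→20
i=30 'b': node 20→21
i=31 'd': node 21→22
i=32 'c': node 22→23  → match P4@[28:32]
i=33 'a': node 23→25 ·f
i=34 'e': node 25→26  → match P5@[34:34],P6@[32:34],P7@[33:34]
i=35 'e': node 26→9 ·f  → match P5@[35:35]
i=36 'a': node 9→19 ·f
i=37 'b': node 19→4 ·f
i=38 'a': node 4→19 ·f
i=39 'd': node 19→20
i=40 'b': node 20→21
i=41 'd': node 21→22
i=42 'b': node 22→4 ·f
i=43 'c': node 4→24 ·f
i=44 'a': node 24→25

All matches (sorted): [[6,5],[6,7],[8,5],[12,3],[14,5],[14,7],[17,5],[18,0],[18,5],[21,5],[25,3],[32,4],[34,5],[34,6],[34,7],[35,5]]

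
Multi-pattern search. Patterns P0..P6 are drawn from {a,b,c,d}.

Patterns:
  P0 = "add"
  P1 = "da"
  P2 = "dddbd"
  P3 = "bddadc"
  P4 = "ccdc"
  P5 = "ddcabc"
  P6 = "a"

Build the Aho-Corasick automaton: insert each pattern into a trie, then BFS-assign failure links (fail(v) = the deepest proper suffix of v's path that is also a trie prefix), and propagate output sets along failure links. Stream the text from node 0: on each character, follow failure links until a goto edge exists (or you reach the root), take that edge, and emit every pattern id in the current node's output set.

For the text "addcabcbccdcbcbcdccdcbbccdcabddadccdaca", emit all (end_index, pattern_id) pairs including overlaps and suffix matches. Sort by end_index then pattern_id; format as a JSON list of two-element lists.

Construct AC machine:
Trie nodes:
  n0 'ε': a→1 b→10 c→16 d→4
  n1 'a': d→2  ←P6
  n2 'ad': d→3
  n3 'add': ·  ←P0
  n4 'd': a→5 d→6
  n5 'da': ·  ←P1
  n6 'dd': c→20 d→7
  n7 'ddd': b→8
  n8 'dddb': d→9
  n9 'dddbd': ·  ←P2
  n10 'b': d→11
  n11 'bd': d→12
  n12 'bdd': a→13
  n13 'bdda': d→14
  n14 'bddad': c→15
  n15 'bddadc': ·  ←P3
  n16 'c': c→17
  n17 'cc': d→18
  n18 'ccd': c→19
  n19 'ccdc': ·  ←P4
  n20 'ddc': a→21
  n21 'ddca': b→22
  n22 'ddcab': c→23
  n23 'ddcabc': ·  ←P5

Failure links (BFS by depth):
  n1('a'): parent n0 fail=0; on 'a' 0 → fail=0;  out {6}∪∅={6}
  n4('d'): parent n0 fail=0; on 'd' 0 → fail=0;  out ∅∪∅=∅
  n10('b'): parent n0 fail=0; on 'b' 0 → fail=0;  out ∅∪∅=∅
  n16('c'): parent n0 fail=0; on 'c' 0 → fail=0;  out ∅∪∅=∅
  n2('ad'): parent n1 fail=0; on 'd' 0 → fail=4;  out ∅∪∅=∅
  n5('da'): parent n4 fail=0; on 'a' 0 → fail=1;  out {1}∪{6}={1,6}
  n6('dd'): parent n4 fail=0; on 'd' 0 → fail=4;  out ∅∪∅=∅
  n11('bd'): parent n10 fail=0; on 'd' 0 → fail=4;  out ∅∪∅=∅
  n17('cc'): parent n16 fail=0; on 'c' 0 → fail=16;  out ∅∪∅=∅
  n3('add'): parent n2 fail=4; on 'd' 4 → fail=6;  out {0}∪∅={0}
  n7('ddd'): parent n6 fail=4; on 'd' 4 → fail=6;  out ∅∪∅=∅
  n12('bdd'): parent n11 fail=4; on 'd' 4 → fail=6;  out ∅∪∅=∅
  n18('ccd'): parent n17 fail=16; on 'd' 16→0 → fail=4;  out ∅∪∅=∅
  n20('ddc'): parent n6 fail=4; on 'c' 4→0 → fail=16;  out ∅∪∅=∅
  n8('dddb'): parent n7 fail=6; on 'b' 6→4→0 → fail=10;  out ∅∪∅=∅
  n13('bdda'): parent n12 fail=6; on 'a' 6→4 → fail=5;  out ∅∪{1,6}={1,6}
  n19('ccdc'): parent n18 fail=4; on 'c' 4→0 → fail=16;  out {4}∪∅={4}
  n21('ddca'): parent n20 fail=16; on 'a' 16→0 → fail=1;  out ∅∪{6}={6}
  n9('dddbd'): parent n8 fail=10; on 'd' 10 → fail=11;  out {2}∪∅={2}
  n14('bddad'): parent n13 fail=5; on 'd' 5→1 → fail=2;  out ∅∪∅=∅
  n22('ddcab'): parent n21 fail=1; on 'b' 1→0 → fail=10;  out ∅∪∅=∅
  n15('bddadc'): parent n14 fail=2; on 'c' 2→4→0 → fail=16;  out {3}∪∅={3}
  n23('ddcabc'): parent n22 fail=10; on 'c' 10→0 → fail=16;  out {5}∪∅={5}

Scan:
i=0 'a': node 0→1  emit P6@[0:0]
i=1 'd': node 1→2
i=2 'd': node 2→3  emit P0@[0:2]
i=3 'c': node 3→20 ·f
i=4 'a': node 20→21  emit P6@[4:4]
i=5 'b': node 21→22
i=6 'c': node 22→23  emit P5@[1:6]
i=7 'b': node 23→10 ·f
i=8 'c': node 10→16 ·f
i=9 'c': node 16→17
i=10 'd': node 17→18
i=11 'c': node 18→19  emit P4@[8:11]
i=12 'b': node 19→10 ·f
i=13 'c': node 10→16 ·f
i=14 'b': node 16→10 ·f
i=15 'c': node 10→16 ·f
i=16 'd': node 16→4 ·f
i=17 'c': node 4→16 ·f
i=18 'c': node 16→17
i=19 'd': node 17→18
i=20 'c': node 18→19  emit P4@[17:20]
i=21 'b': node 19→10 ·f
i=22 'b': node 10→10 ·f
i=23 'c': node 10→16 ·f
i=24 'c': node 16→17
i=25 'd': node 17→18
i=26 'c': node 18→19  emit P4@[23:26]
i=27 'a': node 19→1 ·f  emit P6@[27:27]
i=28 'b': node 1→10 ·f
i=29 'd': node 10→11
i=30 'd': node 11→12
i=31 'a': node 12→13  emit P1@[30:31],P6@[31:31]
i=32 'd': node 13→14
i=33 'c': node 14→15  emit P3@[28:33]
i=34 'c': node 15→17 ·f
i=35 'd': node 17→18
i=36 'a': node 18→5 ·f  emit P1@[35:36],P6@[36:36]
i=37 'c': node 5→16 ·f
i=38 'a': node 16→1 ·f  emit P6@[38:38]

Result: [[0,6],[2,0],[4,6],[6,5],[11,4],[20,4],[26,4],[27,6],[31,1],[31,6],[33,3],[36,1],[36,6],[38,6]]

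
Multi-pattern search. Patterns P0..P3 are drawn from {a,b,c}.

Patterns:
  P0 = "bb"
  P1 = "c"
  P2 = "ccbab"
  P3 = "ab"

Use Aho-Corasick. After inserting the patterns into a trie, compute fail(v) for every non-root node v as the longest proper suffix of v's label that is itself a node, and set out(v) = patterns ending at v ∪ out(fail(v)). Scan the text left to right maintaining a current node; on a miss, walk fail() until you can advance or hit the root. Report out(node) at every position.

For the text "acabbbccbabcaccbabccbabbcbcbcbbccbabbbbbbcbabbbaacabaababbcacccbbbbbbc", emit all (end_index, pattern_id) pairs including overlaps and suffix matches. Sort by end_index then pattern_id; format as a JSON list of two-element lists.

Build:
Trie nodes:
  n0 'ε': a→8 b→1 c→3
  n1 'b': b→2
  n2 'bb': ·  ←P0
  n3 'c': c→4  ←P1
  n4 'cc': b→5
  n5 'ccb': a→6
  n6 'ccba': b→7
  n7 'ccbab': ·  ←P2
  n8 'a': b→9
  n9 'ab': ·  ←P3

BFS fail/out derivation:
  fail(1) 'b': from fail(0)=0 chase 'b': 0 ⇒ 0;  out=∅∪out(0)=∅
  fail(3) 'c': from fail(0)=0 chase 'c': 0 ⇒ 0;  out={1}∪out(0)={1}
  fail(8) 'a': from fail(0)=0 chase 'a': 0 ⇒ 0;  out=∅∪out(0)=∅
  fail(2) 'bb': from fail(1)=0 chase 'b': 0 ⇒ 1;  out={0}∪out(1)={0}
  fail(4) 'cc': from fail(3)=0 chase 'c': 0 ⇒ 3;  out=∅∪out(3)={1}
  fail(9) 'ab': from fail(8)=0 chase 'b': 0 ⇒ 1;  out={3}∪out(1)={3}
  fail(5) 'ccb': from fail(4)=3 chase 'b': 3→0 ⇒ 1;  out=∅∪out(1)=∅
  fail(6) 'ccba': from fail(5)=1 chase 'a': 1→0 ⇒ 8;  out=∅∪out(8)=∅
  fail(7) 'ccbab': from fail(6)=8 chase 'b': 8 ⇒ 9;  out={2}∪out(9)={2,3}

Run:
[0] read 'a'  n0⇒n8
[1] read 'c'  n8⇒n3 ·f  emit P1@[1:1]
[2] read 'a'  n3⇒n8 ·f
[3] read 'b'  n8⇒n9  emit P3@[2:3]
[4] read 'b'  n9⇒n2 ·f  emit P0@[3:4]
[5] read 'b'  n2⇒n2 ·f  emit P0@[4:5]
[6] read 'c'  n2⇒n3 ·f  emit P1@[6:6]
[7] read 'c'  n3⇒n4  emit P1@[7:7]
[8] read 'b'  n4⇒n5
[9] read 'a'  n5⇒n6
[10] read 'b'  n6⇒n7  emit P2@[6:10],P3@[9:10]
[11] read 'c'  n7⇒n3 ·f  emit P1@[11:11]
[12] read 'a'  n3⇒n8 ·f
[13] read 'c'  n8⇒n3 ·f  emit P1@[13:13]
[14] read 'c'  n3⇒n4  emit P1@[14:14]
[15] read 'b'  n4⇒n5
[16] read 'a'  n5⇒n6
[17] read 'b'  n6⇒n7  emit P2@[13:17],P3@[16:17]
[18] read 'c'  n7⇒n3 ·f  emit P1@[18:18]
[19] read 'c'  n3⇒n4  emit P1@[19:19]
[20] read 'b'  n4⇒n5
[21] read 'a'  n5⇒n6
[22] read 'b'  n6⇒n7  emit P2@[18:22],P3@[21:22]
[23] read 'b'  n7⇒n2 ·f  emit P0@[22:23]
[24] read 'c'  n2⇒n3 ·f  emit P1@[24:24]
[25] read 'b'  n3⇒n1 ·f
[26] read 'c'  n1⇒n3 ·f  emit P1@[26:26]
[27] read 'b'  n3⇒n1 ·f
[28] read 'c'  n1⇒n3 ·f  emit P1@[28:28]
[29] read 'b'  n3⇒n1 ·f
[30] read 'b'  n1⇒n2  emit P0@[29:30]
[31] read 'c'  n2⇒n3 ·f  emit P1@[31:31]
[32] read 'c'  n3⇒n4  emit P1@[32:32]
[33] read 'b'  n4⇒n5
[34] read 'a'  n5⇒n6
[35] read 'b'  n6⇒n7  emit P2@[31:35],P3@[34:35]
[36] read 'b'  n7⇒n2 ·f  emit P0@[35:36]
[37] read 'b'  n2⇒n2 ·f  emit P0@[36:37]
[38] read 'b'  n2⇒n2 ·f  emit P0@[37:38]
[39] read 'b'  n2⇒n2 ·f  emit P0@[38:39]
[40] read 'b'  n2⇒n2 ·f  emit P0@[39:40]
[41] read 'c'  n2⇒n3 ·f  emit P1@[41:41]
[42] read 'b'  n3⇒n1 ·f
[43] read 'a'  n1⇒n8 ·f
[44] read 'b'  n8⇒n9  emit P3@[43:44]
[45] read 'b'  n9⇒n2 ·f  emit P0@[44:45]
[46] read 'b'  n2⇒n2 ·f  emit P0@[45:46]
[47] read 'a'  n2⇒n8 ·f
[48] read 'a'  n8⇒n8 ·f
[49] read 'c'  n8⇒n3 ·f  emit P1@[49:49]
[50] read 'a'  n3⇒n8 ·f
[51] read 'b'  n8⇒n9  emit P3@[50:51]
[52] read 'a'  n9⇒n8 ·f
[53] read 'a'  n8⇒n8 ·f
[54] read 'b'  n8⇒n9  emit P3@[53:54]
[55] read 'a'  n9⇒n8 ·f
[56] read 'b'  n8⇒n9  emit P3@[55:56]
[57] read 'b'  n9⇒n2 ·f  emit P0@[56:57]
[58] read 'c'  n2⇒n3 ·f  emit P1@[58:58]
[59] read 'a'  n3⇒n8 ·f
[60] read 'c'  n8⇒n3 ·f  emit P1@[60:60]
[61] read 'c'  n3⇒n4  emit P1@[61:61]
[62] read 'c'  n4⇒n4 ·f  emit P1@[62:62]
[63] read 'b'  n4⇒n5
[64] read 'b'  n5⇒n2 ·f  emit P0@[63:64]
[65] read 'b'  n2⇒n2 ·f  emit P0@[64:65]
[66] read 'b'  n2⇒n2 ·f  emit P0@[65:66]
[67] read 'b'  n2⇒n2 ·f  emit P0@[66:67]
[68] read 'b'  n2⇒n2 ·f  emit P0@[67:68]
[69] read 'c'  n2⇒n3 ·f  emit P1@[69:69]

Matches: [[1,1],[3,3],[4,0],[5,0],[6,1],[7,1],[10,2],[10,3],[11,1],[13,1],[14,1],[17,2],[17,3],[18,1],[19,1],[22,2],[22,3],[23,0],[24,1],[26,1],[28,1],[30,0],[31,1],[32,1],[35,2],[35,3],[36,0],[37,0],[38,0],[39,0],[40,0],[41,1],[44,3],[45,0],[46,0],[49,1],[51,3],[54,3],[56,3],[57,0],[58,1],[60,1],[61,1],[62,1],[64,0],[65,0],[66,0],[67,0],[68,0],[69,1]]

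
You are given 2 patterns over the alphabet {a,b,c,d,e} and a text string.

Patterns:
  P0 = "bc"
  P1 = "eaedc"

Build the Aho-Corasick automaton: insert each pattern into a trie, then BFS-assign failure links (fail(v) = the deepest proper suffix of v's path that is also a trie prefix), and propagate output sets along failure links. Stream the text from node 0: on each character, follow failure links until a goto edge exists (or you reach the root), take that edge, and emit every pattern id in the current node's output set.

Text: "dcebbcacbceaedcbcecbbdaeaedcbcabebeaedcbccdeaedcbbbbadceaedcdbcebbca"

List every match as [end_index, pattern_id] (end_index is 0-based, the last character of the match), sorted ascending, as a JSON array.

Build automaton:
Trie (insert patterns):
  n0 'ε': b→1 e→3
  n1 'b': c→2
  n2 'bc': ·  [P0 ends]
  n3 'e': a→4
  n4 'ea': e→5
  n5 'eae': d→6
  n6 'eaed': c→7
  n7 'eaedc': ·  [P1 ends]

BFS fail/out derivation:
  n1('b'): parent n0 fail=0; on 'b' 0 → fail=0;  out ∅∪∅=∅
  n3('e'): parent n0 fail=0; on 'e' 0 → fail=0;  out ∅∪∅=∅
  n2('bc'): parent n1 fail=0; on 'c' 0 → fail=0;  out {0}∪∅={0}
  n4('ea'): parent n3 fail=0; on 'a' 0 → fail=0;  out ∅∪∅=∅
  n5('eae'): parent n4 fail=0; on 'e' 0 → fail=3;  out ∅∪∅=∅
  n6('eaed'): parent n5 fail=3; on 'd' 3→0 → fail=0;  out ∅∪∅=∅
  n7('eaedc'): parent n6 fail=0; on 'c' 0 → fail=0;  out {1}∪∅={1}

Scan:
i=0 'd': node 0→0
i=1 'c': node 0→0
i=2 'e': node 0→3
i=3 'b': node 3→1 (via fail)
i=4 'b': node 1→1 (via fail)
i=5 'c': node 1→2  → match P0@[4:5]
i=6 'a': node 2→0 (via fail)
i=7 'c': node 0→0
i=8 'b': node 0→1
i=9 'c': node 1→2  → match P0@[8:9]
i=10 'e': node 2→3 (via fail)
i=11 'a': node 3→4
i=12 'e': node 4→5
i=13 'd': node 5→6
i=14 'c': node 6→7  → match P1@[10:14]
i=15 'b': node 7→1 (via fail)
i=16 'c': node 1→2  → match P0@[15:16]
i=17 'e': node 2→3 (via fail)
i=18 'c': node 3→0 (via fail)
i=19 'b': node 0→1
i=20 'b': node 1→1 (via fail)
i=21 'd': node 1→0 (via fail)
i=22 'a': node 0→0
i=23 'e': node 0→3
i=24 'a': node 3→4
i=25 'e': node 4→5
i=26 'd': node 5→6
i=27 'c': node 6→7  → match P1@[23:27]
i=28 'b': node 7→1 (via fail)
i=29 'c': node 1→2  → match P0@[28:29]
i=30 'a': node 2→0 (via fail)
i=31 'b': node 0→1
i=32 'e': node 1→3 (via fail)
i=33 'b': node 3→1 (via fail)
i=34 'e': node 1→3 (via fail)
i=35 'a': node 3→4
i=36 'e': node 4→5
i=37 'd': node 5→6
i=38 'c': node 6→7  → match P1@[34:38]
i=39 'b': node 7→1 (via fail)
i=40 'c': node 1→2  → match P0@[39:40]
i=41 'c': node 2→0 (via fail)
i=42 'd': node 0→0
i=43 'e': node 0→3
i=44 'a': node 3→4
i=45 'e': node 4→5
i=46 'd': node 5→6
i=47 'c': node 6→7  → match P1@[43:47]
i=48 'b': node 7→1 (via fail)
i=49 'b': node 1→1 (via fail)
i=50 'b': node 1→1 (via fail)
i=51 'b': node 1→1 (via fail)
i=52 'a': node 1→0 (via fail)
i=53 'd': node 0→0
i=54 'c': node 0→0
i=55 'e': node 0→3
i=56 'a': node 3→4
i=57 'e': node 4→5
i=58 'd': node 5→6
i=59 'c': node 6→7  → match P1@[55:59]
i=60 'd': node 7→0 (via fail)
i=61 'b': node 0→1
i=62 'c': node 1→2  → match P0@[61:62]
i=63 'e': node 2→3 (via fail)
i=64 'b': node 3→1 (via fail)
i=65 'b': node 1→1 (via fail)
i=66 'c': node 1→2  → match P0@[65:66]
i=67 'a': node 2→0 (via fail)

All matches (sorted): [[5,0],[9,0],[14,1],[16,0],[27,1],[29,0],[38,1],[40,0],[47,1],[59,1],[62,0],[66,0]]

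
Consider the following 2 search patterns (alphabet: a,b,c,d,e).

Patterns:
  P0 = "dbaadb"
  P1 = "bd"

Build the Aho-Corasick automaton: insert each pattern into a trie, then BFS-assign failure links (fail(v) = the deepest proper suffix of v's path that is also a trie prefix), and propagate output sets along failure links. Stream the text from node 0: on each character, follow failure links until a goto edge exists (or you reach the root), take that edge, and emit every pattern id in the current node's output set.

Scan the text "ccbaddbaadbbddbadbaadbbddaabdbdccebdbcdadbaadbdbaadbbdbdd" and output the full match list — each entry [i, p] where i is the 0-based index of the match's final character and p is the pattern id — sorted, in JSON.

Build automaton:
Trie nodes:
  0='ε' goto b→7 d→1
  1='d' goto b→2
  2='db' goto a→3
  3='dba' goto a→4
  4='dbaa' goto d→5
  5='dbaad' goto b→6
  6='dbaadb' goto ·  ←P0
  7='b' goto d→8
  8='bd' goto ·  ←P1

BFS fail/out derivation:
  fail(1) 'd': from fail(0)=0 chase 'd': 0 ⇒ 0;  out=∅∪out(0)=∅
  fail(7) 'b': from fail(0)=0 chase 'b': 0 ⇒ 0;  out=∅∪out(0)=∅
  fail(2) 'db': from fail(1)=0 chase 'b': 0 ⇒ 7;  out=∅∪out(7)=∅
  fail(8) 'bd': from fail(7)=0 chase 'd': 0 ⇒ 1;  out={1}∪out(1)={1}
  fail(3) 'dba': from fail(2)=7 chase 'a': 7→0 ⇒ 0;  out=∅∪out(0)=∅
  fail(4) 'dbaa': from fail(3)=0 chase 'a': 0 ⇒ 0;  out=∅∪out(0)=∅
  fail(5) 'dbaad': from fail(4)=0 chase 'd': 0 ⇒ 1;  out=∅∪out(1)=∅
  fail(6) 'dbaadb': from fail(5)=1 chase 'b': 1 ⇒ 2;  out={0}∪out(2)={0}

Scan:
[0] read 'c'  n0⇒n0
[1] read 'c'  n0⇒n0
[2] read 'b'  n0⇒n7
[3] read 'a'  n7⇒n0 (fail-walked)
[4] read 'd'  n0⇒n1
[5] read 'd'  n1⇒n1 (fail-walked)
[6] read 'b'  n1⇒n2
[7] read 'a'  n2⇒n3
[8] read 'a'  n3⇒n4
[9] read 'd'  n4⇒n5
[10] read 'b'  n5⇒n6  → match P0@[5:10]
[11] read 'b'  n6⇒n7 (fail-walked)
[12] read 'd'  n7⇒n8  → match P1@[11:12]
[13] read 'd'  n8⇒n1 (fail-walked)
[14] read 'b'  n1⇒n2
[15] read 'a'  n2⇒n3
[16] read 'd'  n3⇒n1 (fail-walked)
[17] read 'b'  n1⇒n2
[18] read 'a'  n2⇒n3
[19] read 'a'  n3⇒n4
[20] read 'd'  n4⇒n5
[21] read 'b'  n5⇒n6  → match P0@[16:21]
[22] read 'b'  n6⇒n7 (fail-walked)
[23] read 'd'  n7⇒n8  → match P1@[22:23]
[24] read 'd'  n8⇒n1 (fail-walked)
[25] read 'a'  n1⇒n0 (fail-walked)
[26] read 'a'  n0⇒n0
[27] read 'b'  n0⇒n7
[28] read 'd'  n7⇒n8  → match P1@[27:28]
[29] read 'b'  n8⇒n2 (fail-walked)
[30] read 'd'  n2⇒n8 (fail-walked)  → match P1@[29:30]
[31] read 'c'  n8⇒n0 (fail-walked)
[32] read 'c'  n0⇒n0
[33] read 'e'  n0⇒n0
[34] read 'b'  n0⇒n7
[35] read 'd'  n7⇒n8  → match P1@[34:35]
[36] read 'b'  n8⇒n2 (fail-walked)
[37] read 'c'  n2⇒n0 (fail-walked)
[38] read 'd'  n0⇒n1
[39] read 'a'  n1⇒n0 (fail-walked)
[40] read 'd'  n0⇒n1
[41] read 'b'  n1⇒n2
[42] read 'a'  n2⇒n3
[43] read 'a'  n3⇒n4
[44] read 'd'  n4⇒n5
[45] read 'b'  n5⇒n6  → match P0@[40:45]
[46] read 'd'  n6⇒n8 (fail-walked)  → match P1@[45:46]
[47] read 'b'  n8⇒n2 (fail-walked)
[48] read 'a'  n2⇒n3
[49] read 'a'  n3⇒n4
[50] read 'd'  n4⇒n5
[51] read 'b'  n5⇒n6  → match P0@[46:51]
[52] read 'b'  n6⇒n7 (fail-walked)
[53] read 'd'  n7⇒n8  → match P1@[52:53]
[54] read 'b'  n8⇒n2 (fail-walked)
[55] read 'd'  n2⇒n8 (fail-walked)  → match P1@[54:55]
[56] read 'd'  n8⇒n1 (fail-walked)

Matches: [[10,0],[12,1],[21,0],[23,1],[28,1],[30,1],[35,1],[45,0],[46,1],[51,0],[53,1],[55,1]]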